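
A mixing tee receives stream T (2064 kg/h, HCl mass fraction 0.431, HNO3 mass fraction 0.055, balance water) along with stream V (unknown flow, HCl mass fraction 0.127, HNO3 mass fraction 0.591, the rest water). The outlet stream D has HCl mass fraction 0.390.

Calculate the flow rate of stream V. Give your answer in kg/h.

321.8 kg/h

Let V be the unknown flow. Total out = 2064 + V.
HCl balance: 889.58 + 0.127·V = 0.390·(2064 + V)
(0.127 − 0.390)·V = 0.390×2064 − 889.58 = -84.624
V = -84.624 / -0.263 = 321.76 kg/h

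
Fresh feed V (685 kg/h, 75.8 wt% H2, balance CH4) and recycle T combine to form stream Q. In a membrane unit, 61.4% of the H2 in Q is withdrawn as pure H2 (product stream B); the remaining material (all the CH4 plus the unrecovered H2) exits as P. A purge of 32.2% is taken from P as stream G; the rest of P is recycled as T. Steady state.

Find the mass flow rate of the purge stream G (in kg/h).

253.2 kg/h

CH4 enters only via V and leaves only via the purge: 685×0.242 = 0.322×(CH4 in P), and the membrane unit passes all CH4, so CH4 in Q = CH4 in P = 514.81 kg/h.
H2 in Q: m_A = 685×0.758 + (1−0.322)·(1−0.614)·m_A, so m_A = 519.23/0.7383 = 703.29 kg/h.
P = (1−0.614)×703.29 + 514.81 = 786.28 kg/h.
Purge G = 0.322×786.28 = 253.18 kg/h.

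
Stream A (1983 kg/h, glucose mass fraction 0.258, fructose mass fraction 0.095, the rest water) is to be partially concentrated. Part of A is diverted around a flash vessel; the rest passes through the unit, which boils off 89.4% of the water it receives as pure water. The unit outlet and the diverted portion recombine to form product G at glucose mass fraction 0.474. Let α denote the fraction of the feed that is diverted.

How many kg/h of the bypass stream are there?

All 1983×0.258 = 511.61 kg/h of glucose reaches G, so G = 511.61/0.474 = 1079.4 kg/h and vapour = 903.65 kg/h.
The evaporator receives (1−α)·1983 of feed at 0.647 water and removes 0.894 of that water:
0.894×0.647×(1−α)×1983 = 903.65
(1−α) = 903.65/1147 = 0.7878;  α = 0.2122.
Bypass flow = 0.2122×1983 = 420.73 kg/h.

420.7 kg/h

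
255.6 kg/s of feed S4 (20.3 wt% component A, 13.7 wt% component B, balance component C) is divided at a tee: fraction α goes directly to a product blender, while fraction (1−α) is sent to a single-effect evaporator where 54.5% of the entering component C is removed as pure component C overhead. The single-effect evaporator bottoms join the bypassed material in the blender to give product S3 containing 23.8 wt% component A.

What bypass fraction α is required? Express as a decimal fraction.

All 255.6×0.203 = 51.887 kg/s of component A reaches S3, so S3 = 51.887/0.238 = 218.01 kg/s and vapour = 37.588 kg/s.
The evaporator receives (1−α)·255.6 of feed at 0.660 component C and removes 0.545 of that component C:
0.545×0.660×(1−α)×255.6 = 37.588
(1−α) = 37.588/91.939 = 0.4088;  α = 0.5912.

0.591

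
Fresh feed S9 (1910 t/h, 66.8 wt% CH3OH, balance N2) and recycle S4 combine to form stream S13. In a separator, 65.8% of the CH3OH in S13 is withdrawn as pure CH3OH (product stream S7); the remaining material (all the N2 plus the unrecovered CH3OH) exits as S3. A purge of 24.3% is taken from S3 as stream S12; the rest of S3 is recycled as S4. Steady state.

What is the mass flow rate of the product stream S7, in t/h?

1133 t/h

CH3OH in S13: m_A = 1910×0.668 + (1−0.243)·(1−0.658)·m_A, so m_A = 1275.9/0.7411 = 1721.6 t/h.
Product S7 = 0.658×1721.6 = 1132.8 t/h.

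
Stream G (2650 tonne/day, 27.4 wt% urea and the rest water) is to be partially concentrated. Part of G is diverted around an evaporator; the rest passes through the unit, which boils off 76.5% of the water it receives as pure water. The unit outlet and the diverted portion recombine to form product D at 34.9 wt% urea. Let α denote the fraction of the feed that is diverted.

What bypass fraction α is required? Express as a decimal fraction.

All 2650×0.274 = 726.1 tonne/day of urea reaches D, so D = 726.1/0.349 = 2080.5 tonne/day and vapour = 569.48 tonne/day.
The evaporator receives (1−α)·2650 of feed at 0.726 water and removes 0.765 of that water:
0.765×0.726×(1−α)×2650 = 569.48
(1−α) = 569.48/1471.8 = 0.3869;  α = 0.6131.

0.613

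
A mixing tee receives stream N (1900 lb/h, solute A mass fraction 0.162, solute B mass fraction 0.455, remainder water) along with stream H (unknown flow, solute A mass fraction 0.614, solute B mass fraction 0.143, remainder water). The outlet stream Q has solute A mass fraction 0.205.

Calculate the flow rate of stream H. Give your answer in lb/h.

Let H be the unknown flow. Total out = 1900 + H.
solute A balance: 307.8 + 0.614·H = 0.205·(1900 + H)
(0.614 − 0.205)·H = 0.205×1900 − 307.8 = 81.7
H = 81.7 / 0.409 = 199.76 lb/h

199.8 lb/h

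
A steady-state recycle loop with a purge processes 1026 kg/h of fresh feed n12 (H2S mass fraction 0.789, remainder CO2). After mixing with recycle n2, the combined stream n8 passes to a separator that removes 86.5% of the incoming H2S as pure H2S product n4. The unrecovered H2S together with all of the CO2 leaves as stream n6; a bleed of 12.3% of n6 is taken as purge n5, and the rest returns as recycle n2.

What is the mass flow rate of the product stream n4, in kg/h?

794.3 kg/h

H2S in n8: m_A = 1026×0.789 + (1−0.123)·(1−0.865)·m_A, so m_A = 809.51/0.8816 = 918.23 kg/h.
Product n4 = 0.865×918.23 = 794.27 kg/h.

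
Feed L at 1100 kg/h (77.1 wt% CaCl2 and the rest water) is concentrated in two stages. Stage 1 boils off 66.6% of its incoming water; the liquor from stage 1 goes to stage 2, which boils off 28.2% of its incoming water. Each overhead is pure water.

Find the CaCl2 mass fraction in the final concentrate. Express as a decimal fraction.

water in feed = 1100×0.229 = 251.9 kg/h.
After stage 1: water left = (1−0.666)×251.9 = 84.135; stream total = 932.23 kg/h.
After stage 2: water left = (1−0.282)×84.135 = 60.409; final concentrate = 908.51 kg/h.
CaCl2 fraction = 848.1/908.51 = 0.934.

0.934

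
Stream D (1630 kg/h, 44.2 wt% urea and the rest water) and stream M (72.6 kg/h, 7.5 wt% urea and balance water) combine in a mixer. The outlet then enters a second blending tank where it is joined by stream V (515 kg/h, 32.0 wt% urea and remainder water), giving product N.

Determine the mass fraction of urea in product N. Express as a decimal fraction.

Overall, product flow = 2217.6 kg/h.
urea in = 1630×0.442 + 72.6×0.075 + 515×0.320 = 890.71 kg/h.
urea fraction in N = 0.402.

0.402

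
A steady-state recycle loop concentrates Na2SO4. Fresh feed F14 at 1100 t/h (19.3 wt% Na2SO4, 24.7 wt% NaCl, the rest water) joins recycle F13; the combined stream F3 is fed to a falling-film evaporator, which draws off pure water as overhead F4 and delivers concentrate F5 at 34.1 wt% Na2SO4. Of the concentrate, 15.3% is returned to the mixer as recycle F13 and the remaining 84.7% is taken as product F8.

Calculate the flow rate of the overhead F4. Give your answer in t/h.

477.4 t/h

Overall Na2SO4 balance (none leaves overhead): Na2SO4 in fresh feed = Na2SO4 in product, i.e. 1100×0.193 = (1−0.153)·F5·0.341.
F5 = 212.3/(0.341×0.847) = 735.04 t/h.
Recycle F13 = 0.153×735.04 = 112.46 t/h.
Combined feed F3 = 1100 + 112.46 = 1212.5 t/h.
Overhead F4 = F3 − F5 = 1212.5 − 735.04 = 477.42 t/h.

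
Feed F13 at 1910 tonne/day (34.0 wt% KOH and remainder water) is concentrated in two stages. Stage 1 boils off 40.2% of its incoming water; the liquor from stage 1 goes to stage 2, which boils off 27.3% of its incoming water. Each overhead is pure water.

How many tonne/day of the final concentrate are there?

1197 tonne/day

water in feed = 1910×0.660 = 1260.6 tonne/day.
After stage 1: water left = (1−0.402)×1260.6 = 753.84; stream total = 1403.2 tonne/day.
After stage 2: water left = (1−0.273)×753.84 = 548.04; final concentrate = 1197.4 tonne/day.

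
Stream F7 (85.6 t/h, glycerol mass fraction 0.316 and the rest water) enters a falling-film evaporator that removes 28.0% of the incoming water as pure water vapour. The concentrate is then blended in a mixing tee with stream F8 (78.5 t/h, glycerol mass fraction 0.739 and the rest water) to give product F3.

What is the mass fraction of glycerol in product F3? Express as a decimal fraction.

Vapour removed = 0.280×0.684×85.6 = 16.394 t/h; concentrate = 69.206 t/h.
glycerol reaching the mixer = 27.05 (from concentrate) + 78.5×0.739 = 85.061 t/h.
Product flow = 69.206 + 78.5 = 147.71 t/h; glycerol fraction = 0.576.

0.576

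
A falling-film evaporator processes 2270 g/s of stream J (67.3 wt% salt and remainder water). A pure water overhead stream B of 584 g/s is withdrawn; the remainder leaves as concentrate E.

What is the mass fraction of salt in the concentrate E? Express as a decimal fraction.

0.906

salt is not removed: 2270×0.673 = 1527.7 g/s of salt enters E.
Concentrate = 2270 − 584 = 1686 g/s.
Mass fraction = 1527.7/1686 = 0.906.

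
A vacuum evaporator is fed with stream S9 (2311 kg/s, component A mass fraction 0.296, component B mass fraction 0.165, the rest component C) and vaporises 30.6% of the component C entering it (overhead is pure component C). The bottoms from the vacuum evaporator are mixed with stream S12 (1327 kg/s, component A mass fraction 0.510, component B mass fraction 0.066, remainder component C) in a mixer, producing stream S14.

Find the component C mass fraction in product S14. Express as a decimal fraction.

0.438

Vapour removed = 0.306×0.539×2311 = 381.16 kg/s; concentrate = 1929.8 kg/s.
component C reaching the mixer = 864.47 (from concentrate) + 1327×0.424 = 1427.1 kg/s.
Product flow = 1929.8 + 1327 = 3256.8 kg/s; component C fraction = 0.438.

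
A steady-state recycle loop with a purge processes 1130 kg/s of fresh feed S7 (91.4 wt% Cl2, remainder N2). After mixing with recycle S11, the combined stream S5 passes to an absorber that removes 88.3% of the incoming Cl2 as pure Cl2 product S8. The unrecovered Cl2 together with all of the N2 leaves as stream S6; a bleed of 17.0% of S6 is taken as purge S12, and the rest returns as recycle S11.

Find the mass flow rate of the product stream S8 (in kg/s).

1010 kg/s

Cl2 in S5: m_A = 1130×0.914 + (1−0.170)·(1−0.883)·m_A, so m_A = 1032.8/0.9029 = 1143.9 kg/s.
Product S8 = 0.883×1143.9 = 1010.1 kg/s.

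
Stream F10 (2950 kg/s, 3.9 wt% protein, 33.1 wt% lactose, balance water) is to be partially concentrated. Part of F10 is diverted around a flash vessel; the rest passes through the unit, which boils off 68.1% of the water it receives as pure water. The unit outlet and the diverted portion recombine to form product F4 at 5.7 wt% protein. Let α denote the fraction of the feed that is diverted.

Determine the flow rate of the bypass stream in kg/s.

778.6 kg/s

All 2950×0.039 = 115.05 kg/s of protein reaches F4, so F4 = 115.05/0.057 = 2018.4 kg/s and vapour = 931.58 kg/s.
The evaporator receives (1−α)·2950 of feed at 0.630 water and removes 0.681 of that water:
0.681×0.630×(1−α)×2950 = 931.58
(1−α) = 931.58/1265.6 = 0.7361;  α = 0.2639.
Bypass flow = 0.2639×2950 = 778.64 kg/s.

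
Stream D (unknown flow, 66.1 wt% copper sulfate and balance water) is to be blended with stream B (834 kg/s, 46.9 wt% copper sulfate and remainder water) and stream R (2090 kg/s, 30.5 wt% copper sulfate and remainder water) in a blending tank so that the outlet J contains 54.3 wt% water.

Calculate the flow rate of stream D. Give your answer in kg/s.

Let D be the unknown flow. Total out = 2924 + D.
water balance: 1895.4 + 0.339·D = 0.543·(2924 + D)
(0.339 − 0.543)·D = 0.543×2924 − 1895.4 = -307.67
D = -307.67 / -0.204 = 1508.2 kg/s

1508 kg/s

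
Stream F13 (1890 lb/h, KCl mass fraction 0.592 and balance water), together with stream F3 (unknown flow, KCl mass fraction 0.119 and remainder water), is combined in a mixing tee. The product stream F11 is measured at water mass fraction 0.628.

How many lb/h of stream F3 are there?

1643 lb/h

Let F3 be the unknown flow. Total out = 1890 + F3.
water balance: 771.12 + 0.881·F3 = 0.628·(1890 + F3)
(0.881 − 0.628)·F3 = 0.628×1890 − 771.12 = 415.8
F3 = 415.8 / 0.253 = 1643.5 lb/h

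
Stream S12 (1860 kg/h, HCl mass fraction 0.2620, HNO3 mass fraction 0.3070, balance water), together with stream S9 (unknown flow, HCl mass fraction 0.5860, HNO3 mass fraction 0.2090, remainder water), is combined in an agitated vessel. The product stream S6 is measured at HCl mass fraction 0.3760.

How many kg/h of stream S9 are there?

1010 kg/h

Let S9 be the unknown flow. Total out = 1860 + S9.
HCl balance: 487.32 + 0.586·S9 = 0.376·(1860 + S9)
(0.586 − 0.376)·S9 = 0.376×1860 − 487.32 = 212.04
S9 = 212.04 / 0.210 = 1009.7 kg/h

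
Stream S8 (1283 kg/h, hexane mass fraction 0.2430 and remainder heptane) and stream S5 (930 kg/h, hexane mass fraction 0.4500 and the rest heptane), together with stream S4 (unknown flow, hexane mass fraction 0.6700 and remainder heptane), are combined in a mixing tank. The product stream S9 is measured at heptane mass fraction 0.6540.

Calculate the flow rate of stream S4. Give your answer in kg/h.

109.3 kg/h

Let S4 be the unknown flow. Total out = 2213 + S4.
heptane balance: 1482.7 + 0.330·S4 = 0.654·(2213 + S4)
(0.330 − 0.654)·S4 = 0.654×2213 − 1482.7 = -35.429
S4 = -35.429 / -0.324 = 109.35 kg/h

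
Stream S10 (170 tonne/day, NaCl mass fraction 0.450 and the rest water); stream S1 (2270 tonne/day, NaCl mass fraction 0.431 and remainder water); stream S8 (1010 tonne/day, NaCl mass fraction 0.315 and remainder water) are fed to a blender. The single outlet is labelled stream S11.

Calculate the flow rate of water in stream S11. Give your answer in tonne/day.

2077 tonne/day

water out = water in = 170×0.550 + 2270×0.569 + 1010×0.685 = 2077 tonne/day.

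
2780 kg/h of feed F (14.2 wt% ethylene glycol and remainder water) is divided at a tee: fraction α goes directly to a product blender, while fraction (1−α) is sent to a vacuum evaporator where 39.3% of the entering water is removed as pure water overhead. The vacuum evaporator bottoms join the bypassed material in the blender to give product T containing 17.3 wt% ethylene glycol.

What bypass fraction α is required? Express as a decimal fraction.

0.469

All 2780×0.142 = 394.76 kg/h of ethylene glycol reaches T, so T = 394.76/0.173 = 2281.8 kg/h and vapour = 498.15 kg/h.
The evaporator receives (1−α)·2780 of feed at 0.858 water and removes 0.393 of that water:
0.393×0.858×(1−α)×2780 = 498.15
(1−α) = 498.15/937.4 = 0.5314;  α = 0.4686.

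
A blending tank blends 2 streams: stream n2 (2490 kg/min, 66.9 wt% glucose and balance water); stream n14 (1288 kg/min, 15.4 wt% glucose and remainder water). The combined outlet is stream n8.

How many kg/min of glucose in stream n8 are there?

1864 kg/min

glucose out = glucose in = 2490×0.669 + 1288×0.154 = 1864.2 kg/min.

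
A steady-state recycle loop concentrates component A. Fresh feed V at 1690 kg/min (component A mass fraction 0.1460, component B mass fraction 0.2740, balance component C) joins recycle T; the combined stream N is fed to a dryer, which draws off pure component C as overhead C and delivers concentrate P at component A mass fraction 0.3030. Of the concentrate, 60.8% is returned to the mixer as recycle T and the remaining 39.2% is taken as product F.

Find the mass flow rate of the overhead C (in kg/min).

875.7 kg/min

Overall component A balance (none leaves overhead): component A in fresh feed = component A in product, i.e. 1690×0.146 = (1−0.608)·P·0.303.
P = 246.74/(0.303×0.392) = 2077.4 kg/min.
Recycle T = 0.608×2077.4 = 1263 kg/min.
Combined feed N = 1690 + 1263 = 2953 kg/min.
Overhead C = N − P = 2953 − 2077.4 = 875.68 kg/min.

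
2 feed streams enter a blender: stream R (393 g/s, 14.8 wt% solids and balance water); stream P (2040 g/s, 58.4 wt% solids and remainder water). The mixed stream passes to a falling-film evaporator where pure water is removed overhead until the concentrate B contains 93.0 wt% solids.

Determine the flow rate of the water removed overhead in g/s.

solids entering = 393×0.148 + 2040×0.584 = 1249.5 g/s.
All solids reports to B, so B = 1249.5/0.930 = 1343.6 g/s.
Total feed = 2433 g/s; overhead = 2433 − 1343.6 = 1089.4 g/s.

1089 g/s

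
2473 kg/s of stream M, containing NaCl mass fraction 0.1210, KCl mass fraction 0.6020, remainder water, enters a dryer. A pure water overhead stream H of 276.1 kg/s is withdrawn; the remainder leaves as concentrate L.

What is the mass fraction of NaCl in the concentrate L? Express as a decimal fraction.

0.1362

NaCl is not removed: 2473×0.121 = 299.23 kg/s of NaCl enters L.
Concentrate = 2473 − 276.1 = 2196.9 kg/s.
Mass fraction = 299.23/2196.9 = 0.1362.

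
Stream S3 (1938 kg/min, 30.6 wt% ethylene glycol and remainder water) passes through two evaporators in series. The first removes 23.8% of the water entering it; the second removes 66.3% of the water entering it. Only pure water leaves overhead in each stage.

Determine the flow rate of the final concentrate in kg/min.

938.4 kg/min

water in feed = 1938×0.694 = 1345 kg/min.
After stage 1: water left = (1−0.238)×1345 = 1024.9; stream total = 1617.9 kg/min.
After stage 2: water left = (1−0.663)×1024.9 = 345.38; final concentrate = 938.41 kg/min.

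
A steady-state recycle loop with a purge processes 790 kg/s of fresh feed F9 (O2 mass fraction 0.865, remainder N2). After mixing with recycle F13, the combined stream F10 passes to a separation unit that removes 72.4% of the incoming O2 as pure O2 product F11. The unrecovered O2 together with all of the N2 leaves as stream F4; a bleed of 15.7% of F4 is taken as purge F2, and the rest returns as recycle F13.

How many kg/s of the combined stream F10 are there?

1570 kg/s

N2 enters only via F9 and leaves only via the purge: 790×0.135 = 0.157×(N2 in F4), and the separation unit passes all N2, so N2 in F10 = N2 in F4 = 679.3 kg/s.
O2 in F10: m_A = 790×0.865 + (1−0.157)·(1−0.724)·m_A, so m_A = 683.35/0.7673 = 890.55 kg/s.
F10 = 890.55 + 679.3 = 1569.9 kg/s.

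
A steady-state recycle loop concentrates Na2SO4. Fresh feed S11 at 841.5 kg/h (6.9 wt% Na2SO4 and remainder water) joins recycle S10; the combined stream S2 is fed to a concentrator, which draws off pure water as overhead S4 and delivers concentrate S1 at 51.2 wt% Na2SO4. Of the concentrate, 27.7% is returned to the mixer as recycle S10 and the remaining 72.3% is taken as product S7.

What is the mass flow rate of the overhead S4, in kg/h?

Overall Na2SO4 balance (none leaves overhead): Na2SO4 in fresh feed = Na2SO4 in product, i.e. 841.5×0.069 = (1−0.277)·S1·0.512.
S1 = 58.064/(0.512×0.723) = 156.85 kg/h.
Recycle S10 = 0.277×156.85 = 43.448 kg/h.
Combined feed S2 = 841.5 + 43.448 = 884.95 kg/h.
Overhead S4 = S2 − S1 = 884.95 − 156.85 = 728.09 kg/h.

728.1 kg/h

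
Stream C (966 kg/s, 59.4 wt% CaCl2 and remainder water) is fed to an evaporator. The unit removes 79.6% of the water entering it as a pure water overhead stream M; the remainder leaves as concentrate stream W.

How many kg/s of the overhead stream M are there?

312.2 kg/s

water entering = 966×0.406 = 392.2 kg/s; overhead removed = 0.796×392.2 = 312.19 kg/s.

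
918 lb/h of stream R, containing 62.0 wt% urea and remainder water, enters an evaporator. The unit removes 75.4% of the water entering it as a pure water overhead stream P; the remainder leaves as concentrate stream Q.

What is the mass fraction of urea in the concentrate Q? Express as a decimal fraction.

urea is not removed: 918×0.620 = 569.16 lb/h of urea enters Q.
water entering = 918×0.380 = 348.84 lb/h; overhead removed = 0.754×348.84 = 263.03 lb/h.
Concentrate = 918 − 263.03 = 654.97 lb/h.
Mass fraction = 569.16/654.97 = 0.869.

0.869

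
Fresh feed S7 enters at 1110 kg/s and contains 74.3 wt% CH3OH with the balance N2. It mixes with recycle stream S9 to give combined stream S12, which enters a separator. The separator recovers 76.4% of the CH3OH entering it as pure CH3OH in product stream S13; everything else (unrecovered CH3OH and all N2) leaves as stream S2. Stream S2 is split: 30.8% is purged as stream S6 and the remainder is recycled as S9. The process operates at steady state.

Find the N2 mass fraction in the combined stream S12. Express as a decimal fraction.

N2 enters only via S7 and leaves only via the purge: 1110×0.257 = 0.308×(N2 in S2), and the separator passes all N2, so N2 in S12 = N2 in S2 = 926.2 kg/s.
CH3OH in S12: m_A = 1110×0.743 + (1−0.308)·(1−0.764)·m_A, so m_A = 824.73/0.8367 = 985.71 kg/s.
S12 = 985.71 + 926.2 = 1911.9 kg/s.
N2 fraction in S12 = 926.2/1911.9 = 0.484.

0.484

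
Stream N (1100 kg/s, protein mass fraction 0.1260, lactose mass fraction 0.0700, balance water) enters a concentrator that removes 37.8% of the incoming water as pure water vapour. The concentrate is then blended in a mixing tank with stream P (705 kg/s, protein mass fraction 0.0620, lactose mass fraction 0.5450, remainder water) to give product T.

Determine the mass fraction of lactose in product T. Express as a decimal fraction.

Vapour removed = 0.378×0.804×1100 = 334.3 kg/s; concentrate = 765.7 kg/s.
lactose reaching the mixer = 77 (from concentrate) + 705×0.545 = 461.23 kg/s.
Product flow = 765.7 + 705 = 1470.7 kg/s; lactose fraction = 0.3136.

0.3136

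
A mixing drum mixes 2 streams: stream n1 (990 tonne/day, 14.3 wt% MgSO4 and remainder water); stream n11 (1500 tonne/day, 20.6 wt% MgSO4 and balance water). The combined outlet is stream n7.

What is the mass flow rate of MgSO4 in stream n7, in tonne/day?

MgSO4 out = MgSO4 in = 990×0.143 + 1500×0.206 = 450.57 tonne/day.

450.6 tonne/day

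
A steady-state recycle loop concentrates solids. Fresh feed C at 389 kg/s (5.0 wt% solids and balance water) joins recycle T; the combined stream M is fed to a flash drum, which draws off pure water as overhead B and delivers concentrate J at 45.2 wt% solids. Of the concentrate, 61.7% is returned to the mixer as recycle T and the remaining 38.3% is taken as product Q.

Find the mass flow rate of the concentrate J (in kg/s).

Overall solids balance (none leaves overhead): solids in fresh feed = solids in product, i.e. 389×0.050 = (1−0.617)·J·0.452.
J = 19.45/(0.452×0.383) = 112.35 kg/s.

112.4 kg/s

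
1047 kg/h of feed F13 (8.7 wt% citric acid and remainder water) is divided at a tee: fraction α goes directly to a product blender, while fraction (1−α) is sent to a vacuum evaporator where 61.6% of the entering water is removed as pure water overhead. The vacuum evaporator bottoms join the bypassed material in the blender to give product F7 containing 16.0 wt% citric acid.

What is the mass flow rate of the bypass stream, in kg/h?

197.6 kg/h

All 1047×0.087 = 91.089 kg/h of citric acid reaches F7, so F7 = 91.089/0.160 = 569.31 kg/h and vapour = 477.69 kg/h.
The evaporator receives (1−α)·1047 of feed at 0.913 water and removes 0.616 of that water:
0.616×0.913×(1−α)×1047 = 477.69
(1−α) = 477.69/588.84 = 0.8112;  α = 0.1888.
Bypass flow = 0.1888×1047 = 197.63 kg/h.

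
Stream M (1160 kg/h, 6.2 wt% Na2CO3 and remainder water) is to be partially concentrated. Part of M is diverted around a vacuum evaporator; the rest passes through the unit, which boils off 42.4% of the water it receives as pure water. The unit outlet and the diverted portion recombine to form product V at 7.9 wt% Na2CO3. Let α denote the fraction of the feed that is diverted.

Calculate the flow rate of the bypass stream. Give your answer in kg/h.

All 1160×0.062 = 71.92 kg/h of Na2CO3 reaches V, so V = 71.92/0.079 = 910.38 kg/h and vapour = 249.62 kg/h.
The evaporator receives (1−α)·1160 of feed at 0.938 water and removes 0.424 of that water:
0.424×0.938×(1−α)×1160 = 249.62
(1−α) = 249.62/461.35 = 0.5411;  α = 0.4589.
Bypass flow = 0.4589×1160 = 532.36 kg/h.

532.4 kg/h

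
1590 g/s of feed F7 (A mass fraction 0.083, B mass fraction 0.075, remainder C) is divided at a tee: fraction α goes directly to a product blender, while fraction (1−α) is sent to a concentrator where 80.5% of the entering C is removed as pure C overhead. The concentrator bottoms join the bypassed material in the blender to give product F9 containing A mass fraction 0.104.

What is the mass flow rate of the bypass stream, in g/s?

All 1590×0.083 = 131.97 g/s of A reaches F9, so F9 = 131.97/0.104 = 1268.9 g/s and vapour = 321.06 g/s.
The evaporator receives (1−α)·1590 of feed at 0.842 C and removes 0.805 of that C:
0.805×0.842×(1−α)×1590 = 321.06
(1−α) = 321.06/1077.7 = 0.2979;  α = 0.7021.
Bypass flow = 0.7021×1590 = 1116.3 g/s.

1116 g/s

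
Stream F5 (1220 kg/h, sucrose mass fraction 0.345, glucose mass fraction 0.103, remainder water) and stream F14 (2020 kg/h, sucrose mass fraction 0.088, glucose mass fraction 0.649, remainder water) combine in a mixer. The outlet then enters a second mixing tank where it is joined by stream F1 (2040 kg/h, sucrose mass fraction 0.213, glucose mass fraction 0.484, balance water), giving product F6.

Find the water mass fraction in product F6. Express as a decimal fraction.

0.345

Overall, product flow = 5280 kg/h.
water in = 1220×0.552 + 2020×0.263 + 2040×0.303 = 1822.8 kg/h.
water fraction in F6 = 0.345.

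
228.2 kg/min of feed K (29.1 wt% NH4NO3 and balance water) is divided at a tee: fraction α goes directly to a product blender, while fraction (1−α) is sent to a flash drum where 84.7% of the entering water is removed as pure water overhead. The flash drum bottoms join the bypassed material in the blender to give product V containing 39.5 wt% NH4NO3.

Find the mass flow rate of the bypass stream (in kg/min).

All 228.2×0.291 = 66.406 kg/min of NH4NO3 reaches V, so V = 66.406/0.395 = 168.12 kg/min and vapour = 60.083 kg/min.
The evaporator receives (1−α)·228.2 of feed at 0.709 water and removes 0.847 of that water:
0.847×0.709×(1−α)×228.2 = 60.083
(1−α) = 60.083/137.04 = 0.4384;  α = 0.5616.
Bypass flow = 0.5616×228.2 = 128.15 kg/min.

128.1 kg/min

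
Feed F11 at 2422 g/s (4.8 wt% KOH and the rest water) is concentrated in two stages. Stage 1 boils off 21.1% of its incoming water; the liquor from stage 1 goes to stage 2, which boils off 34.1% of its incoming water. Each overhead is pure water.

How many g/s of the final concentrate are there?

water in feed = 2422×0.952 = 2305.7 g/s.
After stage 1: water left = (1−0.211)×2305.7 = 1819.2; stream total = 1935.5 g/s.
After stage 2: water left = (1−0.341)×1819.2 = 1198.9; final concentrate = 1315.1 g/s.

1315 g/s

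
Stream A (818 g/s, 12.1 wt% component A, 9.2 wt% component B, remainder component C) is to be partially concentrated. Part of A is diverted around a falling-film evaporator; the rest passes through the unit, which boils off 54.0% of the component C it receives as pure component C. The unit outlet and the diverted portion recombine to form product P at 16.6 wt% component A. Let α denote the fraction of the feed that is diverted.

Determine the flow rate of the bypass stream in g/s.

296.2 g/s

All 818×0.121 = 98.978 g/s of component A reaches P, so P = 98.978/0.166 = 596.25 g/s and vapour = 221.75 g/s.
The evaporator receives (1−α)·818 of feed at 0.787 component C and removes 0.540 of that component C:
0.540×0.787×(1−α)×818 = 221.75
(1−α) = 221.75/347.63 = 0.6379;  α = 0.3621.
Bypass flow = 0.3621×818 = 296.22 g/s.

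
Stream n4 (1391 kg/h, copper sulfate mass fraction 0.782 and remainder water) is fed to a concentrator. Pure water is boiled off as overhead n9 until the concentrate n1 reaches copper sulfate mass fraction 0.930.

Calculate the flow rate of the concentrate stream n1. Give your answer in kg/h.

copper sulfate is conserved: 1391×0.782 = 1087.8 kg/h all reports to the concentrate.
Concentrate = 1087.8/(target fraction) = 1169.6 kg/h.

1170 kg/h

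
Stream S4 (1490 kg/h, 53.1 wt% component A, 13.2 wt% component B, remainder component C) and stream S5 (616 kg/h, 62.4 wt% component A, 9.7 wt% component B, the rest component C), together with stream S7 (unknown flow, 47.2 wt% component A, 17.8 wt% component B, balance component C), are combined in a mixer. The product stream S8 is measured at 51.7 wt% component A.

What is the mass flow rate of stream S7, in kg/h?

Let S7 be the unknown flow. Total out = 2106 + S7.
component A balance: 1175.6 + 0.472·S7 = 0.517·(2106 + S7)
(0.472 − 0.517)·S7 = 0.517×2106 − 1175.6 = -86.772
S7 = -86.772 / -0.045 = 1928.3 kg/h

1928 kg/h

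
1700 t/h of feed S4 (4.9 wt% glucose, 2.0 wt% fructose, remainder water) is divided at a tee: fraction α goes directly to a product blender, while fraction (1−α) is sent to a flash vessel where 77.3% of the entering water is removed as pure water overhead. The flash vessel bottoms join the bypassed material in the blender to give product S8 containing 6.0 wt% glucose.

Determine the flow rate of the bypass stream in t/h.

All 1700×0.049 = 83.3 t/h of glucose reaches S8, so S8 = 83.3/0.060 = 1388.3 t/h and vapour = 311.67 t/h.
The evaporator receives (1−α)·1700 of feed at 0.931 water and removes 0.773 of that water:
0.773×0.931×(1−α)×1700 = 311.67
(1−α) = 311.67/1223.4 = 0.2547;  α = 0.7453.
Bypass flow = 0.7453×1700 = 1266.9 t/h.

1267 t/h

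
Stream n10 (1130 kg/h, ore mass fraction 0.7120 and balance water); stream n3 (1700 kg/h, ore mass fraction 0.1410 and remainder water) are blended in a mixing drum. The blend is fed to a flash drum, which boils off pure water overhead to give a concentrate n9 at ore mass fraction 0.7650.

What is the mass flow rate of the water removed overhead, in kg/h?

ore entering = 1130×0.712 + 1700×0.141 = 1044.3 kg/h.
All ore reports to n9, so n9 = 1044.3/0.765 = 1365 kg/h.
Total feed = 2830 kg/h; overhead = 2830 − 1365 = 1465 kg/h.

1465 kg/h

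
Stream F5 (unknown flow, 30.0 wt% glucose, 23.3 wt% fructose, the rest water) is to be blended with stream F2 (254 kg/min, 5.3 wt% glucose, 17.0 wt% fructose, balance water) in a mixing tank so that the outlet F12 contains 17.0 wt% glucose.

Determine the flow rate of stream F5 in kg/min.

228.6 kg/min

Let F5 be the unknown flow. Total out = 254 + F5.
glucose balance: 13.462 + 0.300·F5 = 0.170·(254 + F5)
(0.300 − 0.170)·F5 = 0.170×254 − 13.462 = 29.718
F5 = 29.718 / 0.130 = 228.6 kg/min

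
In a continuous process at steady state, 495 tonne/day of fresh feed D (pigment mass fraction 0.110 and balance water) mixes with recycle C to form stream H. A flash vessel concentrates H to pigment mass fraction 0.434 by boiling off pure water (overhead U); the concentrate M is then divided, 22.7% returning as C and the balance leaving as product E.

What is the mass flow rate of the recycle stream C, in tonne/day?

36.84 tonne/day

Overall pigment balance (none leaves overhead): pigment in fresh feed = pigment in product, i.e. 495×0.110 = (1−0.227)·M·0.434.
M = 54.45/(0.434×0.773) = 162.3 tonne/day.
Recycle C = 0.227×162.3 = 36.843 tonne/day.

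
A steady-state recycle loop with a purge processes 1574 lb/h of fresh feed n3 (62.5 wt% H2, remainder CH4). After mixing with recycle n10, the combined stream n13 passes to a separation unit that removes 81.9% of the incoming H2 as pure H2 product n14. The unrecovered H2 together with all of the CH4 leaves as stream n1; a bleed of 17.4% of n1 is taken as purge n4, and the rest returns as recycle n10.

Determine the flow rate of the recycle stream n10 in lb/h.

CH4 enters only via n3 and leaves only via the purge: 1574×0.375 = 0.174×(CH4 in n1), and the separation unit passes all CH4, so CH4 in n13 = CH4 in n1 = 3392.2 lb/h.
H2 in n13: m_A = 1574×0.625 + (1−0.174)·(1−0.819)·m_A, so m_A = 983.75/0.8505 = 1156.7 lb/h.
n1 = (1−0.819)×1156.7 + 3392.2 = 3601.6 lb/h.
Recycle n10 = (1−0.174)×3601.6 = 2974.9 lb/h.

2975 lb/h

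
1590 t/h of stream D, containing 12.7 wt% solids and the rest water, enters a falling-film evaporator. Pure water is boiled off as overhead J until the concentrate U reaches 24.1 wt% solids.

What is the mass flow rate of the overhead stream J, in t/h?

solids is conserved: 1590×0.127 = 201.93 t/h all reports to the concentrate.
Concentrate = 201.93/(target fraction) = 837.88 t/h.
Overhead = 1590 − 837.88 = 752.12 t/h.

752.1 t/h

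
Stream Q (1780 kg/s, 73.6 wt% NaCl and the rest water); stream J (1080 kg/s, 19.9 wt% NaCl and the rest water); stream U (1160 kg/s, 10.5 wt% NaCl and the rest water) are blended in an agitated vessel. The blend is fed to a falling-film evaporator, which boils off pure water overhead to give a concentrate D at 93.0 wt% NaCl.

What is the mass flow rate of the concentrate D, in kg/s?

NaCl entering = 1780×0.736 + 1080×0.199 + 1160×0.105 = 1646.8 kg/s.
All NaCl reports to D, so D = 1646.8/0.930 = 1770.8 kg/s.

1771 kg/s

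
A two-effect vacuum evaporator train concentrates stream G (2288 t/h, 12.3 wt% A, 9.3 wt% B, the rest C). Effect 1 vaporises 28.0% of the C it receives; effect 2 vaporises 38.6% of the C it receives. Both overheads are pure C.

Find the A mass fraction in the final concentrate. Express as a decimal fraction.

0.219

C in feed = 2288×0.784 = 1793.8 t/h.
After stage 1: C left = (1−0.280)×1793.8 = 1291.5; stream total = 1785.7 t/h.
After stage 2: C left = (1−0.386)×1291.5 = 793; final concentrate = 1287.2 t/h.
A fraction = 281.42/1287.2 = 0.219.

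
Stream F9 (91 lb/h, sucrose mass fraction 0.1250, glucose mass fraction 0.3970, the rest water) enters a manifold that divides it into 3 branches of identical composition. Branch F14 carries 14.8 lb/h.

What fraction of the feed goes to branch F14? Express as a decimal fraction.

Fraction to F14 = 14.8/91 = 0.1626.

0.163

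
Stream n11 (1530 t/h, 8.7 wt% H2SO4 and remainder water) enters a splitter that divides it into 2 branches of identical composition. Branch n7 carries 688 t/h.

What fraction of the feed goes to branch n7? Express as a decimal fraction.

0.450

Fraction to n7 = 688/1530 = 0.4497.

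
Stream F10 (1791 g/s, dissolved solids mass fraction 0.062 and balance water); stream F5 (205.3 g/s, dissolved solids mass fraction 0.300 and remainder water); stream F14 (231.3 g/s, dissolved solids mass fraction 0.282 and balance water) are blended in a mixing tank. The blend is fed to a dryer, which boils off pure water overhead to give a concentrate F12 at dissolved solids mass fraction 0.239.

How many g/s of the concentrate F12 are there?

dissolved solids entering = 1791×0.062 + 205.3×0.300 + 231.3×0.282 = 237.86 g/s.
All dissolved solids reports to F12, so F12 = 237.86/0.239 = 995.22 g/s.

995.2 g/s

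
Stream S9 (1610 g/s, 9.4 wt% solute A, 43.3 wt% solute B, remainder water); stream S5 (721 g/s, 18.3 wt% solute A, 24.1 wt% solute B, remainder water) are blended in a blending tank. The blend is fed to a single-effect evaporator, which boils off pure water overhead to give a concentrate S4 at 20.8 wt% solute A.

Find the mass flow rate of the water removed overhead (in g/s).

solute A entering = 1610×0.094 + 721×0.183 = 283.28 g/s.
All solute A reports to S4, so S4 = 283.28/0.208 = 1361.9 g/s.
Total feed = 2331 g/s; overhead = 2331 − 1361.9 = 969.06 g/s.

969.1 g/s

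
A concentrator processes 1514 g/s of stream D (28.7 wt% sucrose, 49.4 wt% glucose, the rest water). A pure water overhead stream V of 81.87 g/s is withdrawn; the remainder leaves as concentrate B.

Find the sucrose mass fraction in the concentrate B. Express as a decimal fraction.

0.303

sucrose is not removed: 1514×0.287 = 434.52 g/s of sucrose enters B.
Concentrate = 1514 − 81.87 = 1432.1 g/s.
Mass fraction = 434.52/1432.1 = 0.303.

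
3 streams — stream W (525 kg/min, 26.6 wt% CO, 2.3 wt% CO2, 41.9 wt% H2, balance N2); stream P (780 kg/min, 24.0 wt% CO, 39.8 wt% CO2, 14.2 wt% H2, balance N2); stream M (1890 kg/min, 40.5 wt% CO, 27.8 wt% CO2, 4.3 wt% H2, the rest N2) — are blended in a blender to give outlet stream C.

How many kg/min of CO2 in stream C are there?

847.9 kg/min

CO2 out = CO2 in = 525×0.023 + 780×0.398 + 1890×0.278 = 847.94 kg/min.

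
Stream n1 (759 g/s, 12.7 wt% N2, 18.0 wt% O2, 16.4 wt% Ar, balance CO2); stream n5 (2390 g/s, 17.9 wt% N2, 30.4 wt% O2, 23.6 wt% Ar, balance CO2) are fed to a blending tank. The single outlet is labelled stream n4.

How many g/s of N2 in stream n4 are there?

524.2 g/s

N2 out = N2 in = 759×0.127 + 2390×0.179 = 524.2 g/s.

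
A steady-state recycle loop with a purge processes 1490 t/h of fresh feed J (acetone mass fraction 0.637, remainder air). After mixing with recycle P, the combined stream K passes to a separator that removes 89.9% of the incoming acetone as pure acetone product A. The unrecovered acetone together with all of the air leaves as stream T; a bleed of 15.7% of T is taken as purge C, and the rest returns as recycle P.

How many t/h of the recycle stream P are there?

air enters only via J and leaves only via the purge: 1490×0.363 = 0.157×(air in T), and the separator passes all air, so air in K = air in T = 3445 t/h.
acetone in K: m_A = 1490×0.637 + (1−0.157)·(1−0.899)·m_A, so m_A = 949.13/0.9149 = 1037.5 t/h.
T = (1−0.899)×1037.5 + 3445 = 3549.8 t/h.
Recycle P = (1−0.157)×3549.8 = 2992.5 t/h.

2992 t/h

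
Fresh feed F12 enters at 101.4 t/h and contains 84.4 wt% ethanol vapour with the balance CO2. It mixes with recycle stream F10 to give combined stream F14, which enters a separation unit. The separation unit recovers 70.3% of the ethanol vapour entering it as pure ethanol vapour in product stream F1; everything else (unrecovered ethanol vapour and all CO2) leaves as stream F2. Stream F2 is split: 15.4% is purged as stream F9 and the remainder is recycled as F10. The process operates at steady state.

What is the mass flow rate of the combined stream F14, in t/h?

217 t/h

CO2 enters only via F12 and leaves only via the purge: 101.4×0.156 = 0.154×(CO2 in F2), and the separation unit passes all CO2, so CO2 in F14 = CO2 in F2 = 102.72 t/h.
ethanol vapour in F14: m_A = 101.4×0.844 + (1−0.154)·(1−0.703)·m_A, so m_A = 85.582/0.7487 = 114.3 t/h.
F14 = 114.3 + 102.72 = 217.02 t/h.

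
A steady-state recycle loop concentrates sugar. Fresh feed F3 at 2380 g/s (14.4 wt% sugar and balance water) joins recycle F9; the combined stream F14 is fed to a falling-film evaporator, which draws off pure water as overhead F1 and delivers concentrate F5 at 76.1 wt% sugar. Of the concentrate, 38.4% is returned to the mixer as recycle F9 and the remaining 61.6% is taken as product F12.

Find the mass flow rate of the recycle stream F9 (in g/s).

Overall sugar balance (none leaves overhead): sugar in fresh feed = sugar in product, i.e. 2380×0.144 = (1−0.384)·F5·0.761.
F5 = 342.72/(0.761×0.616) = 731.1 g/s.
Recycle F9 = 0.384×731.1 = 280.74 g/s.

280.7 g/s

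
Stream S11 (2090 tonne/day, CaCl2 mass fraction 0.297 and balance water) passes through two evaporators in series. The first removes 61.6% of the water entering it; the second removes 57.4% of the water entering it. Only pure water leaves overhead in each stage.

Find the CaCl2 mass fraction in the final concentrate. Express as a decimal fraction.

0.721

water in feed = 2090×0.703 = 1469.3 tonne/day.
After stage 1: water left = (1−0.616)×1469.3 = 564.2; stream total = 1184.9 tonne/day.
After stage 2: water left = (1−0.574)×564.2 = 240.35; final concentrate = 861.08 tonne/day.
CaCl2 fraction = 620.73/861.08 = 0.721.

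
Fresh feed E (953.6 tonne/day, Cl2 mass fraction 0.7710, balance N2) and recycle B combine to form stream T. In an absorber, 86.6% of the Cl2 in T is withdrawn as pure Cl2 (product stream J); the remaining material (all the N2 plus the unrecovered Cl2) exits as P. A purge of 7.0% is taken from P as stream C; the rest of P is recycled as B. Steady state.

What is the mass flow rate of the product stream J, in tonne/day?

727.3 tonne/day

Cl2 in T: m_A = 953.6×0.771 + (1−0.070)·(1−0.866)·m_A, so m_A = 735.23/0.8754 = 839.89 tonne/day.
Product J = 0.866×839.89 = 727.35 tonne/day.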